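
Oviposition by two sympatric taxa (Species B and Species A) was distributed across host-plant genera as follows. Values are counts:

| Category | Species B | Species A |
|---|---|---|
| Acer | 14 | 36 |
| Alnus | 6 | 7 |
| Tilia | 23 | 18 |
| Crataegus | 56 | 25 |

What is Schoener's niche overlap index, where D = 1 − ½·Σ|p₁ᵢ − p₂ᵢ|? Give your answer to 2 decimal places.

Proportions for Species B (n=99): 14/99=0.1414, 6/99=0.0606, 23/99=0.2323, 56/99=0.5657
Proportions for Species A (n=86): 36/86=0.4186, 7/86=0.0814, 18/86=0.2093, 25/86=0.2907
Σ|p₁ᵢ − p₂ᵢ| = 0.2772 + 0.0208 + 0.0230 + 0.2750 = 0.5960
D = 1 − ½ × 0.5960 = 1 − 0.29800 = 0.70200

0.70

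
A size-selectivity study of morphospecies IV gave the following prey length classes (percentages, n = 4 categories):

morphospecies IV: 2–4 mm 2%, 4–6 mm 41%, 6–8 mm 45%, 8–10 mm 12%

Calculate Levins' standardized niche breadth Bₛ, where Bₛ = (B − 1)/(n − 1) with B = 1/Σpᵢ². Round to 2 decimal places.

0.53

Convert percentages to proportions (divide by 100).
Σpᵢ² = 0.02² + 0.41² + 0.45² + 0.12² = 0.0004 + 0.1681 + 0.2025 + 0.0144 = 0.3854
B = 1 / 0.3854 = 2.5947
Bₛ = (B − 1)/(n − 1) = (2.5947 − 1)/(4 − 1) = 1.5947/3 = 0.5316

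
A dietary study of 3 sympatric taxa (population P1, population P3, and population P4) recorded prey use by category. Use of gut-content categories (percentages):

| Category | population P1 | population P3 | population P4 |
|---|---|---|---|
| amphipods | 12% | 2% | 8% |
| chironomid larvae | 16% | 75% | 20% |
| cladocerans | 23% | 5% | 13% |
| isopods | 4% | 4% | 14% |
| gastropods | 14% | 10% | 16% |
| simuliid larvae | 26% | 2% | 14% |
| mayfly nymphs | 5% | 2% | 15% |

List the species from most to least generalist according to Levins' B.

Convert percentages to proportions (divide by 100).
Σp_P1ᵢ² = 0.12² + 0.16² + 0.23² + 0.04² + 0.14² + 0.26² + 0.05² = 0.0144 + 0.0256 + 0.0529 + 0.0016 + 0.0196 + 0.0676 + 0.0025 = 0.1842
B_P1 = 1 / 0.1842 = 5.4289
Σp_P3ᵢ² = 0.02² + 0.75² + 0.05² + 0.04² + 0.10² + 0.02² + 0.02² = 0.0004 + 0.5625 + 0.0025 + 0.0016 + 0.0100 + 0.0004 + 0.0004 = 0.5778
B_P3 = 1 / 0.5778 = 1.7307
Σp_P4ᵢ² = 0.08² + 0.20² + 0.13² + 0.14² + 0.16² + 0.14² + 0.15² = 0.0064 + 0.0400 + 0.0169 + 0.0196 + 0.0256 + 0.0196 + 0.0225 = 0.1506
B_P4 = 1 / 0.1506 = 6.6401
Ranking by B (broadest → narrowest): population P4 (6.64) > population P1 (5.43) > population P3 (1.73)

population P4 > population P1 > population P3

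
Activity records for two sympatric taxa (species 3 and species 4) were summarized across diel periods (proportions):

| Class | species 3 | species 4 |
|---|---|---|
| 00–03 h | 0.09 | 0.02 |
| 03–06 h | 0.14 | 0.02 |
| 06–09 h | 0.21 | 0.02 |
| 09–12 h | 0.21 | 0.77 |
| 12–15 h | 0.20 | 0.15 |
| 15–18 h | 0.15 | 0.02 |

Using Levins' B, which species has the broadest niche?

Σp_3ᵢ² = 0.09² + 0.14² + 0.21² + 0.21² + 0.20² + 0.15² = 0.0081 + 0.0196 + 0.0441 + 0.0441 + 0.0400 + 0.0225 = 0.1784
B_3 = 1 / 0.1784 = 5.6054
Σp_4ᵢ² = 0.02² + 0.02² + 0.02² + 0.77² + 0.15² + 0.02² = 0.0004 + 0.0004 + 0.0004 + 0.5929 + 0.0225 + 0.0004 = 0.6170
B_4 = 1 / 0.6170 = 1.6207
Highest B → broadest niche (most generalist): species 3 (B = 5.61).

species 3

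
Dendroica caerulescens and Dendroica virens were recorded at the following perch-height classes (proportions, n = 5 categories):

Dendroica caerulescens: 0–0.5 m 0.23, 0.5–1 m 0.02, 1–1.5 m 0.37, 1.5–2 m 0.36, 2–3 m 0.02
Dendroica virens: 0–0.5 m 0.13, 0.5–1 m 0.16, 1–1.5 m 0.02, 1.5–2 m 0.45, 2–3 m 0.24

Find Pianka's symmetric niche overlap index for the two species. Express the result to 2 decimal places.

0.67

Σ p₁ᵢp₂ᵢ = 0.0299 + 0.0032 + 0.0074 + 0.1620 + 0.0048 = 0.2073
Σp_1ᵢ² = 0.23² + 0.02² + 0.37² + 0.36² + 0.02² = 0.0529 + 0.0004 + 0.1369 + 0.1296 + 0.0004 = 0.3202
Σp_2ᵢ² = 0.13² + 0.16² + 0.02² + 0.45² + 0.24² = 0.0169 + 0.0256 + 0.0004 + 0.2025 + 0.0576 = 0.3030
O = 0.2073 / √(0.3202 × 0.3030) = 0.2073 / 0.31148 = 0.6655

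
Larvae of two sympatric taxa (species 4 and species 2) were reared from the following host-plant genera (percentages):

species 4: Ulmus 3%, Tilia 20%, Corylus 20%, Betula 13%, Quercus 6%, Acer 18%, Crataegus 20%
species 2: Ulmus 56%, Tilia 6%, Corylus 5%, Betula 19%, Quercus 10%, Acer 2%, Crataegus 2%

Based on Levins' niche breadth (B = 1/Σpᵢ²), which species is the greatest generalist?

Convert percentages to proportions (divide by 100).
Σp_4ᵢ² = 0.03² + 0.20² + 0.20² + 0.13² + 0.06² + 0.18² + 0.20² = 0.0009 + 0.0400 + 0.0400 + 0.0169 + 0.0036 + 0.0324 + 0.0400 = 0.1738
B_4 = 1 / 0.1738 = 5.7537
Σp_2ᵢ² = 0.56² + 0.06² + 0.05² + 0.19² + 0.10² + 0.02² + 0.02² = 0.3136 + 0.0036 + 0.0025 + 0.0361 + 0.0100 + 0.0004 + 0.0004 = 0.3666
B_2 = 1 / 0.3666 = 2.7278
Highest B → broadest niche (most generalist): species 4 (B = 5.75).

species 4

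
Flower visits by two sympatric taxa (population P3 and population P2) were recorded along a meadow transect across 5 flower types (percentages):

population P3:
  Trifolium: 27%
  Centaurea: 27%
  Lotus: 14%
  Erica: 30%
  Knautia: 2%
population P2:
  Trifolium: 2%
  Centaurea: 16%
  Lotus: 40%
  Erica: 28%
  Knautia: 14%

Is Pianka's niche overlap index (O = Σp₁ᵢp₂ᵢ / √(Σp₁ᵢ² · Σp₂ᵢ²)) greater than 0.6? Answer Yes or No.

Yes

Convert percentages to proportions (divide by 100).
Σ p₁ᵢp₂ᵢ = 0.0054 + 0.0432 + 0.0560 + 0.0840 + 0.0028 = 0.1914
Σp_1ᵢ² = 0.27² + 0.27² + 0.14² + 0.30² + 0.02² = 0.0729 + 0.0729 + 0.0196 + 0.0900 + 0.0004 = 0.2558
Σp_2ᵢ² = 0.02² + 0.16² + 0.40² + 0.28² + 0.14² = 0.0004 + 0.0256 + 0.1600 + 0.0784 + 0.0196 = 0.2840
O = 0.1914 / √(0.2558 × 0.2840) = 0.1914 / 0.26953 = 0.7101
O = 0.7101 > 0.6 → Yes.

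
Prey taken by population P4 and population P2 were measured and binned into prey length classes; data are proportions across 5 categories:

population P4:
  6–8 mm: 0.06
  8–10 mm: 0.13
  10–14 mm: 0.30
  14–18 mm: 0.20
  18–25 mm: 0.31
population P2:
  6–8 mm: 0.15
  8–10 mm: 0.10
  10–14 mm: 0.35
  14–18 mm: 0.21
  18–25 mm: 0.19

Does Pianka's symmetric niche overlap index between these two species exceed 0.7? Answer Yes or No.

Yes

Σ p₁ᵢp₂ᵢ = 0.0090 + 0.0130 + 0.1050 + 0.0420 + 0.0589 = 0.2279
Σp_1ᵢ² = 0.06² + 0.13² + 0.30² + 0.20² + 0.31² = 0.0036 + 0.0169 + 0.0900 + 0.0400 + 0.0961 = 0.2466
Σp_2ᵢ² = 0.15² + 0.10² + 0.35² + 0.21² + 0.19² = 0.0225 + 0.0100 + 0.1225 + 0.0441 + 0.0361 = 0.2352
O = 0.2279 / √(0.2466 × 0.2352) = 0.2279 / 0.24083 = 0.9463
O = 0.9463 > 0.7 → Yes.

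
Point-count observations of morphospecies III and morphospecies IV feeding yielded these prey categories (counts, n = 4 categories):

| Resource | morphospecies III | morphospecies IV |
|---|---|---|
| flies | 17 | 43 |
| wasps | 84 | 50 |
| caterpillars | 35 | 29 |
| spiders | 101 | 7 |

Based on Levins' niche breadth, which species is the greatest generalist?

Proportions for morphospecies III (n=237): 17/237=0.0717, 84/237=0.3544, 35/237=0.1477, 101/237=0.4262
Proportions for morphospecies IV (n=129): 43/129=0.3333, 50/129=0.3876, 29/129=0.2248, 7/129=0.0543
Σp_IIIᵢ² = 0.0717² + 0.3544² + 0.1477² + 0.4262² = 0.005141 + 0.125599 + 0.021815 + 0.181646 = 0.334201
B_III = 1 / 0.334201 = 2.9922
Σp_IVᵢ² = 0.3333² + 0.3876² + 0.2248² + 0.0543² = 0.111089 + 0.150234 + 0.050535 + 0.002948 = 0.314806
B_IV = 1 / 0.314806 = 3.1766
Highest B → broadest niche (most generalist): morphospecies IV (B = 3.18).

morphospecies IV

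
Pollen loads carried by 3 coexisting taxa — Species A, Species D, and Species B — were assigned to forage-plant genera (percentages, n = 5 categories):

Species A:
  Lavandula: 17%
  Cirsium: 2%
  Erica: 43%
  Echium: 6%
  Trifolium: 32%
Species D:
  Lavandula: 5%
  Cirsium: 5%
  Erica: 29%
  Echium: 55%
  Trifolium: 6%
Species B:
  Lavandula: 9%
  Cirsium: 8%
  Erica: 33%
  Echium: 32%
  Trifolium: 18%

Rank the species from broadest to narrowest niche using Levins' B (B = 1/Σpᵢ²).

Species B > Species A > Species D

Convert percentages to proportions (divide by 100).
Σp_Aᵢ² = 0.17² + 0.02² + 0.43² + 0.06² + 0.32² = 0.0289 + 0.0004 + 0.1849 + 0.0036 + 0.1024 = 0.3202
B_A = 1 / 0.3202 = 3.1230
Σp_Dᵢ² = 0.05² + 0.05² + 0.29² + 0.55² + 0.06² = 0.0025 + 0.0025 + 0.0841 + 0.3025 + 0.0036 = 0.3952
B_D = 1 / 0.3952 = 2.5304
Σp_Bᵢ² = 0.09² + 0.08² + 0.33² + 0.32² + 0.18² = 0.0081 + 0.0064 + 0.1089 + 0.1024 + 0.0324 = 0.2582
B_B = 1 / 0.2582 = 3.8730
Ranking by B (broadest → narrowest): Species B (3.87) > Species A (3.12) > Species D (2.53)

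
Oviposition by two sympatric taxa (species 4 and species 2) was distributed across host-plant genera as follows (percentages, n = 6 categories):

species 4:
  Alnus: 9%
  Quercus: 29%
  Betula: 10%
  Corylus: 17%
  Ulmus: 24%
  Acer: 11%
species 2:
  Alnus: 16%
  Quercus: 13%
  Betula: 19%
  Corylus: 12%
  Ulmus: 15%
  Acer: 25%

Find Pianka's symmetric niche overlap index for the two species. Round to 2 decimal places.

0.82

Convert percentages to proportions (divide by 100).
Σ p₁ᵢp₂ᵢ = 0.0144 + 0.0377 + 0.0190 + 0.0204 + 0.0360 + 0.0275 = 0.1550
Σp_1ᵢ² = 0.09² + 0.29² + 0.10² + 0.17² + 0.24² + 0.11² = 0.0081 + 0.0841 + 0.0100 + 0.0289 + 0.0576 + 0.0121 = 0.2008
Σp_2ᵢ² = 0.16² + 0.13² + 0.19² + 0.12² + 0.15² + 0.25² = 0.0256 + 0.0169 + 0.0361 + 0.0144 + 0.0225 + 0.0625 = 0.1780
O = 0.1550 / √(0.2008 × 0.1780) = 0.1550 / 0.18906 = 0.8198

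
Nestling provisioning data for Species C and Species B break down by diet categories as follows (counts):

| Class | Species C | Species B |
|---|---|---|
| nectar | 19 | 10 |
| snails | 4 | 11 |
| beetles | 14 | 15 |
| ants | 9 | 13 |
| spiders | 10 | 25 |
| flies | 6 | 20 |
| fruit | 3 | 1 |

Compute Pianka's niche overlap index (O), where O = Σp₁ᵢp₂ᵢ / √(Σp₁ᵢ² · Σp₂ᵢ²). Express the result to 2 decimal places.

Proportions for Species C (n=65): 19/65=0.2923, 4/65=0.0615, 14/65=0.2154, 9/65=0.1385, 10/65=0.1538, 6/65=0.0923, 3/65=0.0462
Proportions for Species B (n=95): 10/95=0.1053, 11/95=0.1158, 15/95=0.1579, 13/95=0.1368, 25/95=0.2632, 20/95=0.2105, 1/95=0.0105
Σ p₁ᵢp₂ᵢ = 0.030779 + 0.007122 + 0.034012 + 0.018947 + 0.040480 + 0.019429 + 0.000485 = 0.151254
Σp_1ᵢ² = 0.2923² + 0.0615² + 0.2154² + 0.1385² + 0.1538² + 0.0923² + 0.0462² = 0.085439 + 0.003782 + 0.046397 + 0.019182 + 0.023654 + 0.008519 + 0.002134 = 0.189107
Σp_2ᵢ² = 0.1053² + 0.1158² + 0.1579² + 0.1368² + 0.2632² + 0.2105² + 0.0105² = 0.011088 + 0.013410 + 0.024932 + 0.018714 + 0.069274 + 0.044310 + 0.000110 = 0.181838
O = 0.151254 / √(0.189107 × 0.181838) = 0.151254 / 0.1854369 = 0.8157

0.82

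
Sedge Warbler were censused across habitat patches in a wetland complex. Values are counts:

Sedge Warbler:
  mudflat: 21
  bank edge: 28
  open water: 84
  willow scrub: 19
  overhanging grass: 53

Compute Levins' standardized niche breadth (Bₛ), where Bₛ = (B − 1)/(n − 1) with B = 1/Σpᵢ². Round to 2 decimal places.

Proportions for Sedge Warbler (n=205): 21/205=0.1024, 28/205=0.1366, 84/205=0.4098, 19/205=0.0927, 53/205=0.2585
Σpᵢ² = 0.1024² + 0.1366² + 0.4098² + 0.0927² + 0.2585² = 0.010486 + 0.018660 + 0.167936 + 0.008593 + 0.066822 = 0.272497
B = 1 / 0.272497 = 3.6698
Bₛ = (B − 1)/(n − 1) = (3.6698 − 1)/(5 − 1) = 2.6698/4 = 0.6675

0.67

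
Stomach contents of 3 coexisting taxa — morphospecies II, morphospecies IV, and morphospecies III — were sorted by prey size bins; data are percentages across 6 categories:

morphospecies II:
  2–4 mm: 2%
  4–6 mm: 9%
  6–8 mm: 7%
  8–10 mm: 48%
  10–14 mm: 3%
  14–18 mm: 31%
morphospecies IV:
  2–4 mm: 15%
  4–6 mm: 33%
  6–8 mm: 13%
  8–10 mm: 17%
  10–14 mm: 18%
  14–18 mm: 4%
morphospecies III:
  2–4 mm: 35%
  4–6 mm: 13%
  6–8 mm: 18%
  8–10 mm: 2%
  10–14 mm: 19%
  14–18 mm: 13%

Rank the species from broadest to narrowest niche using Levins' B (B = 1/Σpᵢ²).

morphospecies IV > morphospecies III > morphospecies II

Convert percentages to proportions (divide by 100).
Σp_IIᵢ² = 0.02² + 0.09² + 0.07² + 0.48² + 0.03² + 0.31² = 0.0004 + 0.0081 + 0.0049 + 0.2304 + 0.0009 + 0.0961 = 0.3408
B_II = 1 / 0.3408 = 2.9343
Σp_IVᵢ² = 0.15² + 0.33² + 0.13² + 0.17² + 0.18² + 0.04² = 0.0225 + 0.1089 + 0.0169 + 0.0289 + 0.0324 + 0.0016 = 0.2112
B_IV = 1 / 0.2112 = 4.7348
Σp_IIIᵢ² = 0.35² + 0.13² + 0.18² + 0.02² + 0.19² + 0.13² = 0.1225 + 0.0169 + 0.0324 + 0.0004 + 0.0361 + 0.0169 = 0.2252
B_III = 1 / 0.2252 = 4.4405
Ranking by B (broadest → narrowest): morphospecies IV (4.73) > morphospecies III (4.44) > morphospecies II (2.93)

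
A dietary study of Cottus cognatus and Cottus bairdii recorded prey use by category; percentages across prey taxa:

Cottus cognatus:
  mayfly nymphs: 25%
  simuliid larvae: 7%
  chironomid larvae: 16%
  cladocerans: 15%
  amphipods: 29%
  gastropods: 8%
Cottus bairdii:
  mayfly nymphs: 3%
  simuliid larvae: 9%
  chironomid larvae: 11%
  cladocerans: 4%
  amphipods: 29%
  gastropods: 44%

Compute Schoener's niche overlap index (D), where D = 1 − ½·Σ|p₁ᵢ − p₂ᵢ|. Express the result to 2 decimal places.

Convert percentages to proportions (divide by 100).
Σ|p₁ᵢ − p₂ᵢ| = 0.22 + 0.02 + 0.05 + 0.11 + 0.00 + 0.36 = 0.76
D = 1 − ½ × 0.76 = 1 − 0.380 = 0.6200

0.62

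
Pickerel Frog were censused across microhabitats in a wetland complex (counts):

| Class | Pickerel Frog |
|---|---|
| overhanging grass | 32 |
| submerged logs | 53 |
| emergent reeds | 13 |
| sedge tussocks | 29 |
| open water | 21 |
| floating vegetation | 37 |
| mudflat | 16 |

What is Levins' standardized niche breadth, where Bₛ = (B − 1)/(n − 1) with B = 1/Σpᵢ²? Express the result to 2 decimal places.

0.81

Proportions for Pickerel Frog (n=201): 32/201=0.1592, 53/201=0.2637, 13/201=0.0647, 29/201=0.1443, 21/201=0.1045, 37/201=0.1841, 16/201=0.0796
Σpᵢ² = 0.1592² + 0.2637² + 0.0647² + 0.1443² + 0.1045² + 0.1841² + 0.0796² = 0.025345 + 0.069538 + 0.004186 + 0.020822 + 0.010920 + 0.033893 + 0.006336 = 0.171040
B = 1 / 0.171040 = 5.8466
Bₛ = (B − 1)/(n − 1) = (5.8466 − 1)/(7 − 1) = 4.8466/6 = 0.8078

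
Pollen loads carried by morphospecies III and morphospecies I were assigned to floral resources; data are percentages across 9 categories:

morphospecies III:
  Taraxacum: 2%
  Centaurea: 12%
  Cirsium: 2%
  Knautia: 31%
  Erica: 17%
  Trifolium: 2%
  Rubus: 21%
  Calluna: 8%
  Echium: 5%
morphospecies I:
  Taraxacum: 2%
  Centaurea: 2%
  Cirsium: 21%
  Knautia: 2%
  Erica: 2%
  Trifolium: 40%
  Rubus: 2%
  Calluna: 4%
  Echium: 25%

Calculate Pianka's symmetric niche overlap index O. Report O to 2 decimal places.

0.19

Convert percentages to proportions (divide by 100).
Σ p₁ᵢp₂ᵢ = 0.0004 + 0.0024 + 0.0042 + 0.0062 + 0.0034 + 0.0080 + 0.0042 + 0.0032 + 0.0125 = 0.0445
Σp_1ᵢ² = 0.02² + 0.12² + 0.02² + 0.31² + 0.17² + 0.02² + 0.21² + 0.08² + 0.05² = 0.0004 + 0.0144 + 0.0004 + 0.0961 + 0.0289 + 0.0004 + 0.0441 + 0.0064 + 0.0025 = 0.1936
Σp_2ᵢ² = 0.02² + 0.02² + 0.21² + 0.02² + 0.02² + 0.40² + 0.02² + 0.04² + 0.25² = 0.0004 + 0.0004 + 0.0441 + 0.0004 + 0.0004 + 0.1600 + 0.0004 + 0.0016 + 0.0625 = 0.2702
O = 0.0445 / √(0.1936 × 0.2702) = 0.0445 / 0.22872 = 0.1946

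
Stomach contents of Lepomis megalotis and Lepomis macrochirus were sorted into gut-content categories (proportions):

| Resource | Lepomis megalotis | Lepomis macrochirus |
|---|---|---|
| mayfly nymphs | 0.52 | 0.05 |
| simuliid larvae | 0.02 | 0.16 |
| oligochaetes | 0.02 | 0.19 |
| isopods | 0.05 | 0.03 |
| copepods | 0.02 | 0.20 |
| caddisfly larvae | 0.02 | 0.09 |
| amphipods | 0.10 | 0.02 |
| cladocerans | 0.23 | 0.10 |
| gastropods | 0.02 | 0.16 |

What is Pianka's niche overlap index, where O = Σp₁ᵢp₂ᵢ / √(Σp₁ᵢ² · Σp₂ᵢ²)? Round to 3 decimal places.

0.305

Σ p₁ᵢp₂ᵢ = 0.0260 + 0.0032 + 0.0038 + 0.0015 + 0.0040 + 0.0018 + 0.0020 + 0.0230 + 0.0032 = 0.0685
Σp_1ᵢ² = 0.52² + 0.02² + 0.02² + 0.05² + 0.02² + 0.02² + 0.10² + 0.23² + 0.02² = 0.2704 + 0.0004 + 0.0004 + 0.0025 + 0.0004 + 0.0004 + 0.0100 + 0.0529 + 0.0004 = 0.3378
Σp_2ᵢ² = 0.05² + 0.16² + 0.19² + 0.03² + 0.20² + 0.09² + 0.02² + 0.10² + 0.16² = 0.0025 + 0.0256 + 0.0361 + 0.0009 + 0.0400 + 0.0081 + 0.0004 + 0.0100 + 0.0256 = 0.1492
O = 0.0685 / √(0.3378 × 0.1492) = 0.0685 / 0.224499 = 0.30512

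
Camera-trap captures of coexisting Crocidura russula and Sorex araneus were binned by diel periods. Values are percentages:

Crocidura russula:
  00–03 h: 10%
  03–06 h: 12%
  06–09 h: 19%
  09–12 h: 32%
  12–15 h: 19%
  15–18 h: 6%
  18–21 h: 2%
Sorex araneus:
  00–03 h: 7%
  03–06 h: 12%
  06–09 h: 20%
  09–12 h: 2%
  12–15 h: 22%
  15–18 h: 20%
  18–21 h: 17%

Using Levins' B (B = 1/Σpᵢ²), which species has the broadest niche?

Sorex araneus

Convert percentages to proportions (divide by 100).
Σp_russᵢ² = 0.10² + 0.12² + 0.19² + 0.32² + 0.19² + 0.06² + 0.02² = 0.0100 + 0.0144 + 0.0361 + 0.1024 + 0.0361 + 0.0036 + 0.0004 = 0.2030
B_russ = 1 / 0.2030 = 4.9261
Σp_aranᵢ² = 0.07² + 0.12² + 0.20² + 0.02² + 0.22² + 0.20² + 0.17² = 0.0049 + 0.0144 + 0.0400 + 0.0004 + 0.0484 + 0.0400 + 0.0289 = 0.1770
B_aran = 1 / 0.1770 = 5.6497
Highest B → broadest niche (most generalist): Sorex araneus (B = 5.65).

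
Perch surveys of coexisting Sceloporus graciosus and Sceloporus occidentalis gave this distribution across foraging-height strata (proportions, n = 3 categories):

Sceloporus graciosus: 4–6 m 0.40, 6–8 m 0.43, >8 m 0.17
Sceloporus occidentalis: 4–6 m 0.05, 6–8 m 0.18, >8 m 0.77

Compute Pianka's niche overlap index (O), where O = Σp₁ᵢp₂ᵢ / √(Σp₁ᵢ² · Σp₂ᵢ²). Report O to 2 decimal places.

Σ p₁ᵢp₂ᵢ = 0.0200 + 0.0774 + 0.1309 = 0.2283
Σp_1ᵢ² = 0.40² + 0.43² + 0.17² = 0.1600 + 0.1849 + 0.0289 = 0.3738
Σp_2ᵢ² = 0.05² + 0.18² + 0.77² = 0.0025 + 0.0324 + 0.5929 = 0.6278
O = 0.2283 / √(0.3738 × 0.6278) = 0.2283 / 0.48443 = 0.4713

0.47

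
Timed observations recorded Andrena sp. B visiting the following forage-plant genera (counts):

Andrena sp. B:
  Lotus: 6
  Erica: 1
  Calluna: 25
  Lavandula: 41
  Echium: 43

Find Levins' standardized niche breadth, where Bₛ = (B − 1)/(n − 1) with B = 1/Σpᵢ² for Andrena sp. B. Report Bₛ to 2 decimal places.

Proportions for Andrena sp. B (n=116): 6/116=0.0517, 1/116=0.0086, 25/116=0.2155, 41/116=0.3534, 43/116=0.3707
Σpᵢ² = 0.0517² + 0.0086² + 0.2155² + 0.3534² + 0.3707² = 0.002673 + 0.000074 + 0.046440 + 0.124892 + 0.137418 = 0.311497
B = 1 / 0.311497 = 3.2103
Bₛ = (B − 1)/(n − 1) = (3.2103 − 1)/(5 − 1) = 2.2103/4 = 0.5526

0.55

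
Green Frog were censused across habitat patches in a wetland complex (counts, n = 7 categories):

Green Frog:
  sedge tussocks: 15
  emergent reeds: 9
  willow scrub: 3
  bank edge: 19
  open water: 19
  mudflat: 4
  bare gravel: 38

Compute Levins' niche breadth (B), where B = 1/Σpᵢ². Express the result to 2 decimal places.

4.59

Proportions for Green Frog (n=107): 15/107=0.1402, 9/107=0.0841, 3/107=0.0280, 19/107=0.1776, 19/107=0.1776, 4/107=0.0374, 38/107=0.3551
Σpᵢ² = 0.1402² + 0.0841² + 0.0280² + 0.1776² + 0.1776² + 0.0374² + 0.3551² = 0.019656 + 0.007073 + 0.000784 + 0.031542 + 0.031542 + 0.001399 + 0.126096 = 0.218092
B = 1 / 0.218092 = 4.5852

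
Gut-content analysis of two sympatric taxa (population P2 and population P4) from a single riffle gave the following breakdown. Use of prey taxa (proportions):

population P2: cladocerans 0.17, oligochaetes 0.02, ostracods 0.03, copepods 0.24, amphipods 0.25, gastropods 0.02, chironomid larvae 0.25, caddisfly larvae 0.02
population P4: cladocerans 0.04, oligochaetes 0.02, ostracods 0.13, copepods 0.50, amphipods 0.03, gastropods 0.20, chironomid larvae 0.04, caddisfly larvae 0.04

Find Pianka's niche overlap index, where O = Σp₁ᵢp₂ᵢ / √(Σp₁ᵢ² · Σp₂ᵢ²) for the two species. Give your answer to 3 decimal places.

Σ p₁ᵢp₂ᵢ = 0.0068 + 0.0004 + 0.0039 + 0.1200 + 0.0075 + 0.0040 + 0.0100 + 0.0008 = 0.1534
Σp_1ᵢ² = 0.17² + 0.02² + 0.03² + 0.24² + 0.25² + 0.02² + 0.25² + 0.02² = 0.0289 + 0.0004 + 0.0009 + 0.0576 + 0.0625 + 0.0004 + 0.0625 + 0.0004 = 0.2136
Σp_2ᵢ² = 0.04² + 0.02² + 0.13² + 0.50² + 0.03² + 0.20² + 0.04² + 0.04² = 0.0016 + 0.0004 + 0.0169 + 0.2500 + 0.0009 + 0.0400 + 0.0016 + 0.0016 = 0.3130
O = 0.1534 / √(0.2136 × 0.3130) = 0.1534 / 0.258567 = 0.59327

0.593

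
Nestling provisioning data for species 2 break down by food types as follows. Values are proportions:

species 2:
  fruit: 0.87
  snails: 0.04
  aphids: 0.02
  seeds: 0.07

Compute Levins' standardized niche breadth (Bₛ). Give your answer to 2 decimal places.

0.10

Σpᵢ² = 0.87² + 0.04² + 0.02² + 0.07² = 0.7569 + 0.0016 + 0.0004 + 0.0049 = 0.7638
B = 1 / 0.7638 = 1.3092
Bₛ = (B − 1)/(n − 1) = (1.3092 − 1)/(4 − 1) = 0.3092/3 = 0.1031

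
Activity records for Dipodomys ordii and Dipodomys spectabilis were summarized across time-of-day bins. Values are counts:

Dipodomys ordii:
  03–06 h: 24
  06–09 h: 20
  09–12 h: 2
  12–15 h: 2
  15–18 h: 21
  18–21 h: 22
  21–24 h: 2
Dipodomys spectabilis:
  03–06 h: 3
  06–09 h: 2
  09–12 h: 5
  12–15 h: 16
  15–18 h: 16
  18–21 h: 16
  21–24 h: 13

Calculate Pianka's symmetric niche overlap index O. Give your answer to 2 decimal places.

Proportions for Dipodomys ordii (n=93): 24/93=0.2581, 20/93=0.2151, 2/93=0.0215, 2/93=0.0215, 21/93=0.2258, 22/93=0.2366, 2/93=0.0215
Proportions for Dipodomys spectabilis (n=71): 3/71=0.0423, 2/71=0.0282, 5/71=0.0704, 16/71=0.2254, 16/71=0.2254, 16/71=0.2254, 13/71=0.1831
Σ p₁ᵢp₂ᵢ = 0.010918 + 0.006066 + 0.001514 + 0.004846 + 0.050895 + 0.053330 + 0.003937 = 0.131506
Σp_1ᵢ² = 0.2581² + 0.2151² + 0.0215² + 0.0215² + 0.2258² + 0.2366² + 0.0215² = 0.066616 + 0.046268 + 0.000462 + 0.000462 + 0.050986 + 0.055980 + 0.000462 = 0.221236
Σp_2ᵢ² = 0.0423² + 0.0282² + 0.0704² + 0.2254² + 0.2254² + 0.2254² + 0.1831² = 0.001789 + 0.000795 + 0.004956 + 0.050805 + 0.050805 + 0.050805 + 0.033526 = 0.193481
O = 0.131506 / √(0.221236 × 0.193481) = 0.131506 / 0.2068936 = 0.6356

0.64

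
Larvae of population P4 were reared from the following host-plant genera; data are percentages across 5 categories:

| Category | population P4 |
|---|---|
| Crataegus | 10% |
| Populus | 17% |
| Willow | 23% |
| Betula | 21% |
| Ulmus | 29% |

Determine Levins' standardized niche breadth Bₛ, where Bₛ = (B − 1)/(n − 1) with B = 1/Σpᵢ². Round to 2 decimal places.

Convert percentages to proportions (divide by 100).
Σpᵢ² = 0.10² + 0.17² + 0.23² + 0.21² + 0.29² = 0.0100 + 0.0289 + 0.0529 + 0.0441 + 0.0841 = 0.2200
B = 1 / 0.2200 = 4.5455
Bₛ = (B − 1)/(n − 1) = (4.5455 − 1)/(5 − 1) = 3.5455/4 = 0.8864

0.89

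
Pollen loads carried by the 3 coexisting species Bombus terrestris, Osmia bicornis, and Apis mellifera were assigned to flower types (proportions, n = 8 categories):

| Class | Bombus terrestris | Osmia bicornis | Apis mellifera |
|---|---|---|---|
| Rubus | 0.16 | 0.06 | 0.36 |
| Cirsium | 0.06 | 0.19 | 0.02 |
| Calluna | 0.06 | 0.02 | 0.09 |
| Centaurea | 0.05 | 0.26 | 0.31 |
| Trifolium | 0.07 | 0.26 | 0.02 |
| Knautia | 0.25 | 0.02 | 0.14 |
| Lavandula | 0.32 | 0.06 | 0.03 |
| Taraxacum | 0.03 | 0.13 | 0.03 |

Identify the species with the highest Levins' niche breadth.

Osmia bicornis

Σp_terrᵢ² = 0.16² + 0.06² + 0.06² + 0.05² + 0.07² + 0.25² + 0.32² + 0.03² = 0.0256 + 0.0036 + 0.0036 + 0.0025 + 0.0049 + 0.0625 + 0.1024 + 0.0009 = 0.2060
B_terr = 1 / 0.2060 = 4.8544
Σp_bicoᵢ² = 0.06² + 0.19² + 0.02² + 0.26² + 0.26² + 0.02² + 0.06² + 0.13² = 0.0036 + 0.0361 + 0.0004 + 0.0676 + 0.0676 + 0.0004 + 0.0036 + 0.0169 = 0.1962
B_bico = 1 / 0.1962 = 5.0968
Σp_mellᵢ² = 0.36² + 0.02² + 0.09² + 0.31² + 0.02² + 0.14² + 0.03² + 0.03² = 0.1296 + 0.0004 + 0.0081 + 0.0961 + 0.0004 + 0.0196 + 0.0009 + 0.0009 = 0.2560
B_mell = 1 / 0.2560 = 3.9063
Highest B → broadest niche (most generalist): Osmia bicornis (B = 5.10).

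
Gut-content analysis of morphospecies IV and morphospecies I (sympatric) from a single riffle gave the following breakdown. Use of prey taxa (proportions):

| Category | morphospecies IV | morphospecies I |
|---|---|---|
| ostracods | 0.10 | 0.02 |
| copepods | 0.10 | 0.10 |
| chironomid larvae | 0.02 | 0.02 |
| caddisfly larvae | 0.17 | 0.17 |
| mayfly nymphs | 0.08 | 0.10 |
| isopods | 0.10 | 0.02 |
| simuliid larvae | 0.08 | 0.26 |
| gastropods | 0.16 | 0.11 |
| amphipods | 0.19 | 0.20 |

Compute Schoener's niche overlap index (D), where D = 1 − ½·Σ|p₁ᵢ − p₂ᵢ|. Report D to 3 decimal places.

Σ|p₁ᵢ − p₂ᵢ| = 0.08 + 0.00 + 0.00 + 0.00 + 0.02 + 0.08 + 0.18 + 0.05 + 0.01 = 0.42
D = 1 − ½ × 0.42 = 1 − 0.210 = 0.79000

0.790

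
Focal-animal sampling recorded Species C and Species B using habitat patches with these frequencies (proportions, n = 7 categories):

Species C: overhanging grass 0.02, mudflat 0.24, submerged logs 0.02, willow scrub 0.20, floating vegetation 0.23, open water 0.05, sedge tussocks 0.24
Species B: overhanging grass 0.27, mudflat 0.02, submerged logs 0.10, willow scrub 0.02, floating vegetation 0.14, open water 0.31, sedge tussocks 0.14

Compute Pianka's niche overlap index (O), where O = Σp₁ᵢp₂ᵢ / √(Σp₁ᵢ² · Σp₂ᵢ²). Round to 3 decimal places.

0.453

Σ p₁ᵢp₂ᵢ = 0.0054 + 0.0048 + 0.0020 + 0.0040 + 0.0322 + 0.0155 + 0.0336 = 0.0975
Σp_1ᵢ² = 0.02² + 0.24² + 0.02² + 0.20² + 0.23² + 0.05² + 0.24² = 0.0004 + 0.0576 + 0.0004 + 0.0400 + 0.0529 + 0.0025 + 0.0576 = 0.2114
Σp_2ᵢ² = 0.27² + 0.02² + 0.10² + 0.02² + 0.14² + 0.31² + 0.14² = 0.0729 + 0.0004 + 0.0100 + 0.0004 + 0.0196 + 0.0961 + 0.0196 = 0.2190
O = 0.0975 / √(0.2114 × 0.2190) = 0.0975 / 0.215166 = 0.45314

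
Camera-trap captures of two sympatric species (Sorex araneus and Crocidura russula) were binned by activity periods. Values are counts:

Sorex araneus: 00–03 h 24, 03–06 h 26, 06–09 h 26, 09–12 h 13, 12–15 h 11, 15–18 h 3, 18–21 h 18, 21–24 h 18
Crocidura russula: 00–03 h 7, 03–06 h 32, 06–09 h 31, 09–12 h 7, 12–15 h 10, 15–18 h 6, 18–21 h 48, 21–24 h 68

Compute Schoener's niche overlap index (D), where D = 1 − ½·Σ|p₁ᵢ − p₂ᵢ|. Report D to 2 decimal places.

Proportions for Sorex araneus (n=139): 24/139=0.1727, 26/139=0.1871, 26/139=0.1871, 13/139=0.0935, 11/139=0.0791, 3/139=0.0216, 18/139=0.1295, 18/139=0.1295
Proportions for Crocidura russula (n=209): 7/209=0.0335, 32/209=0.1531, 31/209=0.1483, 7/209=0.0335, 10/209=0.0478, 6/209=0.0287, 48/209=0.2297, 68/209=0.3254
Σ|p₁ᵢ − p₂ᵢ| = 0.1392 + 0.0340 + 0.0388 + 0.0600 + 0.0313 + 0.0071 + 0.1002 + 0.1959 = 0.6065
D = 1 − ½ × 0.6065 = 1 − 0.30325 = 0.69675

0.70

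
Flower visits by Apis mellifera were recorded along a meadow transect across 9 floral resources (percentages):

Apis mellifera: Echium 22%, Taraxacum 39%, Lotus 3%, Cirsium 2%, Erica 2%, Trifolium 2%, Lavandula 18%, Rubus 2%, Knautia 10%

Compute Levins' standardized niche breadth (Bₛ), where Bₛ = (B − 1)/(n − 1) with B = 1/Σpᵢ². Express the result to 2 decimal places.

Convert percentages to proportions (divide by 100).
Σpᵢ² = 0.22² + 0.39² + 0.03² + 0.02² + 0.02² + 0.02² + 0.18² + 0.02² + 0.10² = 0.0484 + 0.1521 + 0.0009 + 0.0004 + 0.0004 + 0.0004 + 0.0324 + 0.0004 + 0.0100 = 0.2454
B = 1 / 0.2454 = 4.0750
Bₛ = (B − 1)/(n − 1) = (4.0750 − 1)/(9 − 1) = 3.0750/8 = 0.3844

0.38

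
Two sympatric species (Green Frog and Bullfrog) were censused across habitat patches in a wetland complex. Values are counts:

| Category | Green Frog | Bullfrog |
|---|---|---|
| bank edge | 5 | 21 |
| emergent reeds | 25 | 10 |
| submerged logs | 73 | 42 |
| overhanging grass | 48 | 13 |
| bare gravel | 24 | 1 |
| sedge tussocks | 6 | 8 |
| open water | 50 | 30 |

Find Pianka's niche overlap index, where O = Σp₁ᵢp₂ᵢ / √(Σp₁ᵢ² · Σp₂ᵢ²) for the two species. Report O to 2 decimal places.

0.90

Proportions for Green Frog (n=231): 5/231=0.0216, 25/231=0.1082, 73/231=0.3160, 48/231=0.2078, 24/231=0.1039, 6/231=0.0260, 50/231=0.2165
Proportions for Bullfrog (n=125): 21/125=0.1680, 10/125=0.0800, 42/125=0.3360, 13/125=0.1040, 1/125=0.0080, 8/125=0.0640, 30/125=0.2400
Σ p₁ᵢp₂ᵢ = 0.003629 + 0.008656 + 0.106176 + 0.021611 + 0.000831 + 0.001664 + 0.051960 = 0.194527
Σp_1ᵢ² = 0.0216² + 0.1082² + 0.3160² + 0.2078² + 0.1039² + 0.0260² + 0.2165² = 0.000467 + 0.011707 + 0.099856 + 0.043181 + 0.010795 + 0.000676 + 0.046872 = 0.213554
Σp_2ᵢ² = 0.1680² + 0.0800² + 0.3360² + 0.1040² + 0.0080² + 0.0640² + 0.2400² = 0.028224 + 0.006400 + 0.112896 + 0.010816 + 0.000064 + 0.004096 + 0.057600 = 0.220096
O = 0.194527 / √(0.213554 × 0.220096) = 0.194527 / 0.2168003 = 0.8973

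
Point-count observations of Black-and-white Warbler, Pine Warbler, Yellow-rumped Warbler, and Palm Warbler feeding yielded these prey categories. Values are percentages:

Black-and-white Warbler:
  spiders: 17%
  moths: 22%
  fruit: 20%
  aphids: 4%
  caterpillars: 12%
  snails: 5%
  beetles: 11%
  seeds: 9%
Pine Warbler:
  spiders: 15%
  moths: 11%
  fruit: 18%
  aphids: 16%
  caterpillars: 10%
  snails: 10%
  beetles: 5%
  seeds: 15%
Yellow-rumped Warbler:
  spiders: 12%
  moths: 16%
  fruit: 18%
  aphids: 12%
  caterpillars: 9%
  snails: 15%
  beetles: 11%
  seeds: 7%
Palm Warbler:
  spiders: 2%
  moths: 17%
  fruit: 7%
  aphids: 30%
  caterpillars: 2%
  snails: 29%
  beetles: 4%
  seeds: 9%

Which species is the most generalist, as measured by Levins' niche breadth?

Yellow-rumped Warbler

Convert percentages to proportions (divide by 100).
Σp_Blacᵢ² = 0.17² + 0.22² + 0.20² + 0.04² + 0.12² + 0.05² + 0.11² + 0.09² = 0.0289 + 0.0484 + 0.0400 + 0.0016 + 0.0144 + 0.0025 + 0.0121 + 0.0081 = 0.1560
B_Blac = 1 / 0.1560 = 6.4103
Σp_Pineᵢ² = 0.15² + 0.11² + 0.18² + 0.16² + 0.10² + 0.10² + 0.05² + 0.15² = 0.0225 + 0.0121 + 0.0324 + 0.0256 + 0.0100 + 0.0100 + 0.0025 + 0.0225 = 0.1376
B_Pine = 1 / 0.1376 = 7.2674
Σp_Yellᵢ² = 0.12² + 0.16² + 0.18² + 0.12² + 0.09² + 0.15² + 0.11² + 0.07² = 0.0144 + 0.0256 + 0.0324 + 0.0144 + 0.0081 + 0.0225 + 0.0121 + 0.0049 = 0.1344
B_Yell = 1 / 0.1344 = 7.4405
Σp_Palmᵢ² = 0.02² + 0.17² + 0.07² + 0.30² + 0.02² + 0.29² + 0.04² + 0.09² = 0.0004 + 0.0289 + 0.0049 + 0.0900 + 0.0004 + 0.0841 + 0.0016 + 0.0081 = 0.2184
B_Palm = 1 / 0.2184 = 4.5788
Highest B → broadest niche (most generalist): Yellow-rumped Warbler (B = 7.44).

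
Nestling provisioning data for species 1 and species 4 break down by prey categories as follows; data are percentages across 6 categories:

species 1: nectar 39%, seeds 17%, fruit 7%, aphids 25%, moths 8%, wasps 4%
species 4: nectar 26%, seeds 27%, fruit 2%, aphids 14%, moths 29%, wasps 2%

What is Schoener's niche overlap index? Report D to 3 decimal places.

Convert percentages to proportions (divide by 100).
Σ|p₁ᵢ − p₂ᵢ| = 0.13 + 0.10 + 0.05 + 0.11 + 0.21 + 0.02 = 0.62
D = 1 − ½ × 0.62 = 1 − 0.310 = 0.69000

0.690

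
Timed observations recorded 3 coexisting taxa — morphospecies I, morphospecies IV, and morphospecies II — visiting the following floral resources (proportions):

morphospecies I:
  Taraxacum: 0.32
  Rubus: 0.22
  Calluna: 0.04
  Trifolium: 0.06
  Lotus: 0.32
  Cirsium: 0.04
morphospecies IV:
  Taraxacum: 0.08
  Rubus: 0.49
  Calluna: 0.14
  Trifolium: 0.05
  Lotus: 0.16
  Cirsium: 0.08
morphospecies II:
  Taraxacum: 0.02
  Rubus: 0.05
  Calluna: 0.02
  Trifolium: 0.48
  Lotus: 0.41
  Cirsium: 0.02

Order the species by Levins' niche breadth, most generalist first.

morphospecies I > morphospecies IV > morphospecies II

Σp_Iᵢ² = 0.32² + 0.22² + 0.04² + 0.06² + 0.32² + 0.04² = 0.1024 + 0.0484 + 0.0016 + 0.0036 + 0.1024 + 0.0016 = 0.2600
B_I = 1 / 0.2600 = 3.8462
Σp_IVᵢ² = 0.08² + 0.49² + 0.14² + 0.05² + 0.16² + 0.08² = 0.0064 + 0.2401 + 0.0196 + 0.0025 + 0.0256 + 0.0064 = 0.3006
B_IV = 1 / 0.3006 = 3.3267
Σp_IIᵢ² = 0.02² + 0.05² + 0.02² + 0.48² + 0.41² + 0.02² = 0.0004 + 0.0025 + 0.0004 + 0.2304 + 0.1681 + 0.0004 = 0.4022
B_II = 1 / 0.4022 = 2.4863
Ranking by B (broadest → narrowest): morphospecies I (3.85) > morphospecies IV (3.33) > morphospecies II (2.49)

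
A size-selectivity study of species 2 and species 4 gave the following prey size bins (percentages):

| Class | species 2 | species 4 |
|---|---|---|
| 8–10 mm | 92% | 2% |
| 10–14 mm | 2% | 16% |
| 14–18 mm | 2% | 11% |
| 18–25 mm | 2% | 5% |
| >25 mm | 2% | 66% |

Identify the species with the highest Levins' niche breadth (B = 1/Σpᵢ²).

species 4

Convert percentages to proportions (divide by 100).
Σp_2ᵢ² = 0.92² + 0.02² + 0.02² + 0.02² + 0.02² = 0.8464 + 0.0004 + 0.0004 + 0.0004 + 0.0004 = 0.8480
B_2 = 1 / 0.8480 = 1.1792
Σp_4ᵢ² = 0.02² + 0.16² + 0.11² + 0.05² + 0.66² = 0.0004 + 0.0256 + 0.0121 + 0.0025 + 0.4356 = 0.4762
B_4 = 1 / 0.4762 = 2.1000
Highest B → broadest niche (most generalist): species 4 (B = 2.10).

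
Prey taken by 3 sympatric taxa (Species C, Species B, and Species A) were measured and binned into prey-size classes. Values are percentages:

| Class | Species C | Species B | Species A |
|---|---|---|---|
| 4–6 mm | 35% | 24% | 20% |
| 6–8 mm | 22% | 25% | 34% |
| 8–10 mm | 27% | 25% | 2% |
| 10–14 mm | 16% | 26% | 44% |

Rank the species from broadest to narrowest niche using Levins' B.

Convert percentages to proportions (divide by 100).
Σp_Cᵢ² = 0.35² + 0.22² + 0.27² + 0.16² = 0.1225 + 0.0484 + 0.0729 + 0.0256 = 0.2694
B_C = 1 / 0.2694 = 3.7120
Σp_Bᵢ² = 0.24² + 0.25² + 0.25² + 0.26² = 0.0576 + 0.0625 + 0.0625 + 0.0676 = 0.2502
B_B = 1 / 0.2502 = 3.9968
Σp_Aᵢ² = 0.20² + 0.34² + 0.02² + 0.44² = 0.0400 + 0.1156 + 0.0004 + 0.1936 = 0.3496
B_A = 1 / 0.3496 = 2.8604
Ranking by B (broadest → narrowest): Species B (4.00) > Species C (3.71) > Species A (2.86)

Species B > Species C > Species A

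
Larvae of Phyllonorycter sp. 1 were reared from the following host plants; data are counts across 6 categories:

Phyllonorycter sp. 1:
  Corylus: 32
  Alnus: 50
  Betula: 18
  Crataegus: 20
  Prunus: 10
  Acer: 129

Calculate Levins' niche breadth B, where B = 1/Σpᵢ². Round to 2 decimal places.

Proportions for Phyllonorycter sp. 1 (n=259): 32/259=0.1236, 50/259=0.1931, 18/259=0.0695, 20/259=0.0772, 10/259=0.0386, 129/259=0.4981
Σpᵢ² = 0.1236² + 0.1931² + 0.0695² + 0.0772² + 0.0386² + 0.4981² = 0.015277 + 0.037288 + 0.004830 + 0.005960 + 0.001490 + 0.248104 = 0.312949
B = 1 / 0.312949 = 3.1954

3.20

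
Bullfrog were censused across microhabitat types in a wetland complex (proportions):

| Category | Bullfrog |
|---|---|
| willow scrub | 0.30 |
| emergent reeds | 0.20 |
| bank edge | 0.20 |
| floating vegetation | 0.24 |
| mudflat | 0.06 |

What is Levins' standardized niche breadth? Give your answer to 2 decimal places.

0.83

Σpᵢ² = 0.30² + 0.20² + 0.20² + 0.24² + 0.06² = 0.0900 + 0.0400 + 0.0400 + 0.0576 + 0.0036 = 0.2312
B = 1 / 0.2312 = 4.3253
Bₛ = (B − 1)/(n − 1) = (4.3253 − 1)/(5 − 1) = 3.3253/4 = 0.8313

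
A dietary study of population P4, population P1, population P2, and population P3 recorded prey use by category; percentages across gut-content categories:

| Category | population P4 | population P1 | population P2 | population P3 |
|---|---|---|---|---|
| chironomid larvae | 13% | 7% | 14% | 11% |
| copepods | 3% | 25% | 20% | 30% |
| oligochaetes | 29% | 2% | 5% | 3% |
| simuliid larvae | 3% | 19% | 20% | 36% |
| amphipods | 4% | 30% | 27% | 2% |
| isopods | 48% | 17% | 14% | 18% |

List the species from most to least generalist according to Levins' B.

population P2 > population P1 > population P3 > population P4

Convert percentages to proportions (divide by 100).
Σp_P4ᵢ² = 0.13² + 0.03² + 0.29² + 0.03² + 0.04² + 0.48² = 0.0169 + 0.0009 + 0.0841 + 0.0009 + 0.0016 + 0.2304 = 0.3348
B_P4 = 1 / 0.3348 = 2.9869
Σp_P1ᵢ² = 0.07² + 0.25² + 0.02² + 0.19² + 0.30² + 0.17² = 0.0049 + 0.0625 + 0.0004 + 0.0361 + 0.0900 + 0.0289 = 0.2228
B_P1 = 1 / 0.2228 = 4.4883
Σp_P2ᵢ² = 0.14² + 0.20² + 0.05² + 0.20² + 0.27² + 0.14² = 0.0196 + 0.0400 + 0.0025 + 0.0400 + 0.0729 + 0.0196 = 0.1946
B_P2 = 1 / 0.1946 = 5.1387
Σp_P3ᵢ² = 0.11² + 0.30² + 0.03² + 0.36² + 0.02² + 0.18² = 0.0121 + 0.0900 + 0.0009 + 0.1296 + 0.0004 + 0.0324 = 0.2654
B_P3 = 1 / 0.2654 = 3.7679
Ranking by B (broadest → narrowest): population P2 (5.14) > population P1 (4.49) > population P3 (3.77) > population P4 (2.99)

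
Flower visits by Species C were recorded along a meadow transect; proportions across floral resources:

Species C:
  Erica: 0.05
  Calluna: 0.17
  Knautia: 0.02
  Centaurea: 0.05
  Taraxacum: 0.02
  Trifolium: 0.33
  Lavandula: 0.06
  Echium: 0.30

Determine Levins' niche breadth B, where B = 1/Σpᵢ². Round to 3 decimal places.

Σpᵢ² = 0.05² + 0.17² + 0.02² + 0.05² + 0.02² + 0.33² + 0.06² + 0.30² = 0.0025 + 0.0289 + 0.0004 + 0.0025 + 0.0004 + 0.1089 + 0.0036 + 0.0900 = 0.2372
B = 1 / 0.2372 = 4.21585

4.216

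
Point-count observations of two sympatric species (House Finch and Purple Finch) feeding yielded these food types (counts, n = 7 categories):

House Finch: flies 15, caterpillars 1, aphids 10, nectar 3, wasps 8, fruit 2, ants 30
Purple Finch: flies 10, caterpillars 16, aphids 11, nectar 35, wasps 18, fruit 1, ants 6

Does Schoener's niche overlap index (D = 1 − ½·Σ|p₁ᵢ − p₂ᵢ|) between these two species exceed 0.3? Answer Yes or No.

Yes

Proportions for House Finch (n=69): 15/69=0.2174, 1/69=0.0145, 10/69=0.1449, 3/69=0.0435, 8/69=0.1159, 2/69=0.0290, 30/69=0.4348
Proportions for Purple Finch (n=97): 10/97=0.1031, 16/97=0.1649, 11/97=0.1134, 35/97=0.3608, 18/97=0.1856, 1/97=0.0103, 6/97=0.0619
Σ|p₁ᵢ − p₂ᵢ| = 0.1143 + 0.1504 + 0.0315 + 0.3173 + 0.0697 + 0.0187 + 0.3729 = 1.0748
D = 1 − ½ × 1.0748 = 1 − 0.53740 = 0.46260
D = 0.46260 > 0.3 → Yes.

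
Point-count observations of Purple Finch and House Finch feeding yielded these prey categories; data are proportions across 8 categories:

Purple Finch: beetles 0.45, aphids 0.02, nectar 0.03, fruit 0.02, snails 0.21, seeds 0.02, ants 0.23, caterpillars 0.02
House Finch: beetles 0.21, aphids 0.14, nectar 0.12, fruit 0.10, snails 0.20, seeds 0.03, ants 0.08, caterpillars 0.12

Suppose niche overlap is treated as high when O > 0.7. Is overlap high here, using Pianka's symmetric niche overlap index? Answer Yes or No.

Σ p₁ᵢp₂ᵢ = 0.0945 + 0.0028 + 0.0036 + 0.0020 + 0.0420 + 0.0006 + 0.0184 + 0.0024 = 0.1663
Σp_1ᵢ² = 0.45² + 0.02² + 0.03² + 0.02² + 0.21² + 0.02² + 0.23² + 0.02² = 0.2025 + 0.0004 + 0.0009 + 0.0004 + 0.0441 + 0.0004 + 0.0529 + 0.0004 = 0.3020
Σp_2ᵢ² = 0.21² + 0.14² + 0.12² + 0.10² + 0.20² + 0.03² + 0.08² + 0.12² = 0.0441 + 0.0196 + 0.0144 + 0.0100 + 0.0400 + 0.0009 + 0.0064 + 0.0144 = 0.1498
O = 0.1663 / √(0.3020 × 0.1498) = 0.1663 / 0.21270 = 0.7819
O = 0.7819 > 0.7 → Yes.

Yes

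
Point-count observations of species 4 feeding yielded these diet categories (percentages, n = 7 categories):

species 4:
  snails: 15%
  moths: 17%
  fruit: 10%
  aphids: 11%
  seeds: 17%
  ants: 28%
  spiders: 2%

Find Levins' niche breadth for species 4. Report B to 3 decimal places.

5.519

Convert percentages to proportions (divide by 100).
Σpᵢ² = 0.15² + 0.17² + 0.10² + 0.11² + 0.17² + 0.28² + 0.02² = 0.0225 + 0.0289 + 0.0100 + 0.0121 + 0.0289 + 0.0784 + 0.0004 = 0.1812
B = 1 / 0.1812 = 5.51876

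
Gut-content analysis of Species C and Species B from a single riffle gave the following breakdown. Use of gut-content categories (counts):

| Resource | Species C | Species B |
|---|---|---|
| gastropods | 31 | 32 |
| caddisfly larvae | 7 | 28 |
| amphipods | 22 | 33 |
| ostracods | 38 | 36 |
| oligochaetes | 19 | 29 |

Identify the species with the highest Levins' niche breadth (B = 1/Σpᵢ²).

Proportions for Species C (n=117): 31/117=0.2650, 7/117=0.0598, 22/117=0.1880, 38/117=0.3248, 19/117=0.1624
Proportions for Species B (n=158): 32/158=0.2025, 28/158=0.1772, 33/158=0.2089, 36/158=0.2278, 29/158=0.1835
Σp_Cᵢ² = 0.2650² + 0.0598² + 0.1880² + 0.3248² + 0.1624² = 0.070225 + 0.003576 + 0.035344 + 0.105495 + 0.026374 = 0.241014
B_C = 1 / 0.241014 = 4.1491
Σp_Bᵢ² = 0.2025² + 0.1772² + 0.2089² + 0.2278² + 0.1835² = 0.041006 + 0.031400 + 0.043639 + 0.051893 + 0.033672 = 0.201610
B_B = 1 / 0.201610 = 4.9601
Highest B → broadest niche (most generalist): Species B (B = 4.96).

Species B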